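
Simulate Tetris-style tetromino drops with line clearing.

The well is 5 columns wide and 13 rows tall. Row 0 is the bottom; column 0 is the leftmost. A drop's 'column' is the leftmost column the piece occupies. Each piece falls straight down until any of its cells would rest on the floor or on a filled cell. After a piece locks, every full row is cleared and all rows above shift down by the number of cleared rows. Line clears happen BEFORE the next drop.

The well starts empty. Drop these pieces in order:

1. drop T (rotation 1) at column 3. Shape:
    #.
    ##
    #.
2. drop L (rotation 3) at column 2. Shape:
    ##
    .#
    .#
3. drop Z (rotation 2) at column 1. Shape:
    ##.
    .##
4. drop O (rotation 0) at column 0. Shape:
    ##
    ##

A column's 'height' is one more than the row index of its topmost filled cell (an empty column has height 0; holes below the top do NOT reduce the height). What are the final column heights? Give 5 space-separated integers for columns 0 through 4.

Answer: 10 10 8 7 2

Derivation:
Drop 1: T rot1 at col 3 lands with bottom-row=0; cleared 0 line(s) (total 0); column heights now [0 0 0 3 2], max=3
Drop 2: L rot3 at col 2 lands with bottom-row=3; cleared 0 line(s) (total 0); column heights now [0 0 6 6 2], max=6
Drop 3: Z rot2 at col 1 lands with bottom-row=6; cleared 0 line(s) (total 0); column heights now [0 8 8 7 2], max=8
Drop 4: O rot0 at col 0 lands with bottom-row=8; cleared 0 line(s) (total 0); column heights now [10 10 8 7 2], max=10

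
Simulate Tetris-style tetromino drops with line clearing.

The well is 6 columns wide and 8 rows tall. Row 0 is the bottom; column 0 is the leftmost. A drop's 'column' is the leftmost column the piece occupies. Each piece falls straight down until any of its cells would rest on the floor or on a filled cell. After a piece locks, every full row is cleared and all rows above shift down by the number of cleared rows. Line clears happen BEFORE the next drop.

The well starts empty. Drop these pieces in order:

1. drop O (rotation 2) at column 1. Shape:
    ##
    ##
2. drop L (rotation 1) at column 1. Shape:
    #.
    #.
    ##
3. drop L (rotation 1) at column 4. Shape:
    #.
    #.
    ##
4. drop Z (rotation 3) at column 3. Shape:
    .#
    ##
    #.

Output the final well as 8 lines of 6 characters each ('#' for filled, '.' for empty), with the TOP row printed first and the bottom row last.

Answer: ......
......
......
.#..#.
.#.##.
.####.
.##.#.
.##.##

Derivation:
Drop 1: O rot2 at col 1 lands with bottom-row=0; cleared 0 line(s) (total 0); column heights now [0 2 2 0 0 0], max=2
Drop 2: L rot1 at col 1 lands with bottom-row=2; cleared 0 line(s) (total 0); column heights now [0 5 3 0 0 0], max=5
Drop 3: L rot1 at col 4 lands with bottom-row=0; cleared 0 line(s) (total 0); column heights now [0 5 3 0 3 1], max=5
Drop 4: Z rot3 at col 3 lands with bottom-row=2; cleared 0 line(s) (total 0); column heights now [0 5 3 4 5 1], max=5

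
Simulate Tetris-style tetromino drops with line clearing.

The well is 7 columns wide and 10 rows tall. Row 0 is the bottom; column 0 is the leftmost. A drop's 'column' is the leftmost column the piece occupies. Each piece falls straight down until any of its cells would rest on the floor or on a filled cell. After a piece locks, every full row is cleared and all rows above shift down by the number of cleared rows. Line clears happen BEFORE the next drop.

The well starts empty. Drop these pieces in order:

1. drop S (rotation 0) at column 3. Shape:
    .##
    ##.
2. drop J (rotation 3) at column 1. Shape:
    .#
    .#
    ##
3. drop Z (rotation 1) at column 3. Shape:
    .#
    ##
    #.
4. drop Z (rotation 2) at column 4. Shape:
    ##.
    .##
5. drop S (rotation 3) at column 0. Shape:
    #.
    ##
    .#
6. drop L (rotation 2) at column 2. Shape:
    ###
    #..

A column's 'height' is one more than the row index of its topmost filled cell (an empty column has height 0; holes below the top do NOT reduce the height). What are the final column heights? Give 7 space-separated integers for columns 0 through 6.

Answer: 4 3 6 6 6 5 4

Derivation:
Drop 1: S rot0 at col 3 lands with bottom-row=0; cleared 0 line(s) (total 0); column heights now [0 0 0 1 2 2 0], max=2
Drop 2: J rot3 at col 1 lands with bottom-row=0; cleared 0 line(s) (total 0); column heights now [0 1 3 1 2 2 0], max=3
Drop 3: Z rot1 at col 3 lands with bottom-row=1; cleared 0 line(s) (total 0); column heights now [0 1 3 3 4 2 0], max=4
Drop 4: Z rot2 at col 4 lands with bottom-row=3; cleared 0 line(s) (total 0); column heights now [0 1 3 3 5 5 4], max=5
Drop 5: S rot3 at col 0 lands with bottom-row=1; cleared 0 line(s) (total 0); column heights now [4 3 3 3 5 5 4], max=5
Drop 6: L rot2 at col 2 lands with bottom-row=4; cleared 0 line(s) (total 0); column heights now [4 3 6 6 6 5 4], max=6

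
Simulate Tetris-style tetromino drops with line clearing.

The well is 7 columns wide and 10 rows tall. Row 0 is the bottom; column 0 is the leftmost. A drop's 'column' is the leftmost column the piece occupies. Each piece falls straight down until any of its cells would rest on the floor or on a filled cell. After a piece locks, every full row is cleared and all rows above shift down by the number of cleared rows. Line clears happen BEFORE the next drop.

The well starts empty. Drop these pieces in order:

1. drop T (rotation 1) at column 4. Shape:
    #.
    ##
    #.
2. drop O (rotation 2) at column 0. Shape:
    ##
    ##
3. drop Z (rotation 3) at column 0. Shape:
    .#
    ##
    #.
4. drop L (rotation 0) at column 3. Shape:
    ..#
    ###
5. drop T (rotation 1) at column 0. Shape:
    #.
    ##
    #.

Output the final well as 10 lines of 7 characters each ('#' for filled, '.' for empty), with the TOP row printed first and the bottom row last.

Drop 1: T rot1 at col 4 lands with bottom-row=0; cleared 0 line(s) (total 0); column heights now [0 0 0 0 3 2 0], max=3
Drop 2: O rot2 at col 0 lands with bottom-row=0; cleared 0 line(s) (total 0); column heights now [2 2 0 0 3 2 0], max=3
Drop 3: Z rot3 at col 0 lands with bottom-row=2; cleared 0 line(s) (total 0); column heights now [4 5 0 0 3 2 0], max=5
Drop 4: L rot0 at col 3 lands with bottom-row=3; cleared 0 line(s) (total 0); column heights now [4 5 0 4 4 5 0], max=5
Drop 5: T rot1 at col 0 lands with bottom-row=4; cleared 0 line(s) (total 0); column heights now [7 6 0 4 4 5 0], max=7

Answer: .......
.......
.......
#......
##.....
##...#.
##.###.
#...#..
##..##.
##..#..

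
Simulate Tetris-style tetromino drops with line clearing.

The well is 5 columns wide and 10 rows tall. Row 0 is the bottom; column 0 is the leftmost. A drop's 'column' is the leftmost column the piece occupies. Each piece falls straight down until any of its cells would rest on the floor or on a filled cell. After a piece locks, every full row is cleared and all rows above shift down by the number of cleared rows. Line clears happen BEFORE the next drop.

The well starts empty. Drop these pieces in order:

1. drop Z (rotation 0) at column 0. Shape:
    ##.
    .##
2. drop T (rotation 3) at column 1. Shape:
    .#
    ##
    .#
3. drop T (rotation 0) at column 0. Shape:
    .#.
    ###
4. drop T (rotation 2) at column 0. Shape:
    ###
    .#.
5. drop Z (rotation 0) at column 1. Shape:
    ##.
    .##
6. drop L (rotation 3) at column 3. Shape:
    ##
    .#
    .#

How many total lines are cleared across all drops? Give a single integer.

Drop 1: Z rot0 at col 0 lands with bottom-row=0; cleared 0 line(s) (total 0); column heights now [2 2 1 0 0], max=2
Drop 2: T rot3 at col 1 lands with bottom-row=1; cleared 0 line(s) (total 0); column heights now [2 3 4 0 0], max=4
Drop 3: T rot0 at col 0 lands with bottom-row=4; cleared 0 line(s) (total 0); column heights now [5 6 5 0 0], max=6
Drop 4: T rot2 at col 0 lands with bottom-row=6; cleared 0 line(s) (total 0); column heights now [8 8 8 0 0], max=8
Drop 5: Z rot0 at col 1 lands with bottom-row=8; cleared 0 line(s) (total 0); column heights now [8 10 10 9 0], max=10
Drop 6: L rot3 at col 3 lands with bottom-row=7; cleared 0 line(s) (total 0); column heights now [8 10 10 10 10], max=10

Answer: 0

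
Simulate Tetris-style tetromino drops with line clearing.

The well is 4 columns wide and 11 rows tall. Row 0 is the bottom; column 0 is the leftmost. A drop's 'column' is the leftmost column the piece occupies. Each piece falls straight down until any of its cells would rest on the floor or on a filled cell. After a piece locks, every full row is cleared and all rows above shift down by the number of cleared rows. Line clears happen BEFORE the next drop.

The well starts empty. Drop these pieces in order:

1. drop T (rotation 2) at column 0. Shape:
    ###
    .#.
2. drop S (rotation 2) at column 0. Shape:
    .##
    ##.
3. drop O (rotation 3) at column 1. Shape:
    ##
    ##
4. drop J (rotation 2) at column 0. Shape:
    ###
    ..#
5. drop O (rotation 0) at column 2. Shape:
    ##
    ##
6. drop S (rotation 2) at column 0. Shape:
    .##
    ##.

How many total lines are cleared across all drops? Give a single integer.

Drop 1: T rot2 at col 0 lands with bottom-row=0; cleared 0 line(s) (total 0); column heights now [2 2 2 0], max=2
Drop 2: S rot2 at col 0 lands with bottom-row=2; cleared 0 line(s) (total 0); column heights now [3 4 4 0], max=4
Drop 3: O rot3 at col 1 lands with bottom-row=4; cleared 0 line(s) (total 0); column heights now [3 6 6 0], max=6
Drop 4: J rot2 at col 0 lands with bottom-row=6; cleared 0 line(s) (total 0); column heights now [8 8 8 0], max=8
Drop 5: O rot0 at col 2 lands with bottom-row=8; cleared 0 line(s) (total 0); column heights now [8 8 10 10], max=10
Drop 6: S rot2 at col 0 lands with bottom-row=9; cleared 1 line(s) (total 1); column heights now [8 10 10 9], max=10

Answer: 1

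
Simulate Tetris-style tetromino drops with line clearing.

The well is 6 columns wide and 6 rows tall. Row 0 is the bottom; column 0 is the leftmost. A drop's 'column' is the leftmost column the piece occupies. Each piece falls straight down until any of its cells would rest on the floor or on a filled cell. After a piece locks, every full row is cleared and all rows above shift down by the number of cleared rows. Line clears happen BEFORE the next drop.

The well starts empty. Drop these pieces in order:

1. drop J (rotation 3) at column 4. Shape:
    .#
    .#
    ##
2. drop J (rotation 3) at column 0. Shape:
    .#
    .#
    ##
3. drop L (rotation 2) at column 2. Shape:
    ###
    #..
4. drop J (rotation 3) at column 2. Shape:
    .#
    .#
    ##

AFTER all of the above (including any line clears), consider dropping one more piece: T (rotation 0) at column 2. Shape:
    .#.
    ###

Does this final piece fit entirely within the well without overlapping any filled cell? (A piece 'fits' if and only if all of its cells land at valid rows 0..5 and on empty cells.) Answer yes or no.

Answer: no

Derivation:
Drop 1: J rot3 at col 4 lands with bottom-row=0; cleared 0 line(s) (total 0); column heights now [0 0 0 0 1 3], max=3
Drop 2: J rot3 at col 0 lands with bottom-row=0; cleared 0 line(s) (total 0); column heights now [1 3 0 0 1 3], max=3
Drop 3: L rot2 at col 2 lands with bottom-row=0; cleared 0 line(s) (total 0); column heights now [1 3 2 2 2 3], max=3
Drop 4: J rot3 at col 2 lands with bottom-row=2; cleared 0 line(s) (total 0); column heights now [1 3 3 5 2 3], max=5
Test piece T rot0 at col 2 (width 3): heights before test = [1 3 3 5 2 3]; fits = False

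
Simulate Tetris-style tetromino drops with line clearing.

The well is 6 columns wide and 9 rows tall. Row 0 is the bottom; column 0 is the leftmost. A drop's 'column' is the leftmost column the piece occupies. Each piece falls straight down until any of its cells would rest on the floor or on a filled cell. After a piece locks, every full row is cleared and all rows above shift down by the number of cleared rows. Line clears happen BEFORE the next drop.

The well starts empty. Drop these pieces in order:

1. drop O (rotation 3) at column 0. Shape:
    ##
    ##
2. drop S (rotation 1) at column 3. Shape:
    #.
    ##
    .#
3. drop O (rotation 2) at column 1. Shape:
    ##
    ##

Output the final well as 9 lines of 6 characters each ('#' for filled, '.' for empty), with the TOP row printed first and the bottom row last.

Answer: ......
......
......
......
......
.##...
.###..
##.##.
##..#.

Derivation:
Drop 1: O rot3 at col 0 lands with bottom-row=0; cleared 0 line(s) (total 0); column heights now [2 2 0 0 0 0], max=2
Drop 2: S rot1 at col 3 lands with bottom-row=0; cleared 0 line(s) (total 0); column heights now [2 2 0 3 2 0], max=3
Drop 3: O rot2 at col 1 lands with bottom-row=2; cleared 0 line(s) (total 0); column heights now [2 4 4 3 2 0], max=4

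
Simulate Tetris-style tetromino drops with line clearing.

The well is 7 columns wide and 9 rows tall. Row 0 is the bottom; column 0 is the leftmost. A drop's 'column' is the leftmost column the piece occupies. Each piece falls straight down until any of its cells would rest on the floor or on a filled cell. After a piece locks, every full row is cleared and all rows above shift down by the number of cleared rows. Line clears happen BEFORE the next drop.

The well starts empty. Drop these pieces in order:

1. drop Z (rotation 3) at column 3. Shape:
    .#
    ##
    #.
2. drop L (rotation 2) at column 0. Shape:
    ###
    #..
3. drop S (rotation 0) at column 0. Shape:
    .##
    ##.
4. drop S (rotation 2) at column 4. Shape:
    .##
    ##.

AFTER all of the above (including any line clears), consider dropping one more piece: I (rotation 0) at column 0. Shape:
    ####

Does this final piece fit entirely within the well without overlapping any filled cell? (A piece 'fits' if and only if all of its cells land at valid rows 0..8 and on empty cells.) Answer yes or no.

Drop 1: Z rot3 at col 3 lands with bottom-row=0; cleared 0 line(s) (total 0); column heights now [0 0 0 2 3 0 0], max=3
Drop 2: L rot2 at col 0 lands with bottom-row=0; cleared 0 line(s) (total 0); column heights now [2 2 2 2 3 0 0], max=3
Drop 3: S rot0 at col 0 lands with bottom-row=2; cleared 0 line(s) (total 0); column heights now [3 4 4 2 3 0 0], max=4
Drop 4: S rot2 at col 4 lands with bottom-row=3; cleared 0 line(s) (total 0); column heights now [3 4 4 2 4 5 5], max=5
Test piece I rot0 at col 0 (width 4): heights before test = [3 4 4 2 4 5 5]; fits = True

Answer: yes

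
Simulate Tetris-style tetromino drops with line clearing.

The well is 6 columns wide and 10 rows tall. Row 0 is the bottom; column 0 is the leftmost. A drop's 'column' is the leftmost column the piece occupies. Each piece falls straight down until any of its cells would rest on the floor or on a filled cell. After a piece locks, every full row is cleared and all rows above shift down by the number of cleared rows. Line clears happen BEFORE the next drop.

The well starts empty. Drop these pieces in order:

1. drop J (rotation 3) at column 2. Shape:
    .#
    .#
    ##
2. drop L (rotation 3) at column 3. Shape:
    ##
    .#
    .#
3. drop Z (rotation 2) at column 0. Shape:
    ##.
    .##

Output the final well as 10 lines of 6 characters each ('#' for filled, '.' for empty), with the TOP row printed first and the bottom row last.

Drop 1: J rot3 at col 2 lands with bottom-row=0; cleared 0 line(s) (total 0); column heights now [0 0 1 3 0 0], max=3
Drop 2: L rot3 at col 3 lands with bottom-row=1; cleared 0 line(s) (total 0); column heights now [0 0 1 4 4 0], max=4
Drop 3: Z rot2 at col 0 lands with bottom-row=1; cleared 0 line(s) (total 0); column heights now [3 3 2 4 4 0], max=4

Answer: ......
......
......
......
......
......
...##.
##.##.
.####.
..##..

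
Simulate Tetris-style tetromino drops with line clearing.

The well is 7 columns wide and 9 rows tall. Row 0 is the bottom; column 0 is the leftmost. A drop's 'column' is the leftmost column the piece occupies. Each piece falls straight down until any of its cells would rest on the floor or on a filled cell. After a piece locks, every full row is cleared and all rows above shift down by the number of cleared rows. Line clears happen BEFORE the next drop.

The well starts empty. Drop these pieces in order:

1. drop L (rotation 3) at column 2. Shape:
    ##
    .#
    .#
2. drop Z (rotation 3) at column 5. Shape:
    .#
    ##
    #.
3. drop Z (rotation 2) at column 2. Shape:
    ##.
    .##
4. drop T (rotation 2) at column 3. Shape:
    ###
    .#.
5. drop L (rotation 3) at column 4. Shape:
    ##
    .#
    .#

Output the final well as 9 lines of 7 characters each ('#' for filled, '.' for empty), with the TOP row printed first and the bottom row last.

Drop 1: L rot3 at col 2 lands with bottom-row=0; cleared 0 line(s) (total 0); column heights now [0 0 3 3 0 0 0], max=3
Drop 2: Z rot3 at col 5 lands with bottom-row=0; cleared 0 line(s) (total 0); column heights now [0 0 3 3 0 2 3], max=3
Drop 3: Z rot2 at col 2 lands with bottom-row=3; cleared 0 line(s) (total 0); column heights now [0 0 5 5 4 2 3], max=5
Drop 4: T rot2 at col 3 lands with bottom-row=4; cleared 0 line(s) (total 0); column heights now [0 0 5 6 6 6 3], max=6
Drop 5: L rot3 at col 4 lands with bottom-row=6; cleared 0 line(s) (total 0); column heights now [0 0 5 6 9 9 3], max=9

Answer: ....##.
.....#.
.....#.
...###.
..###..
...##..
..##..#
...#.##
...#.#.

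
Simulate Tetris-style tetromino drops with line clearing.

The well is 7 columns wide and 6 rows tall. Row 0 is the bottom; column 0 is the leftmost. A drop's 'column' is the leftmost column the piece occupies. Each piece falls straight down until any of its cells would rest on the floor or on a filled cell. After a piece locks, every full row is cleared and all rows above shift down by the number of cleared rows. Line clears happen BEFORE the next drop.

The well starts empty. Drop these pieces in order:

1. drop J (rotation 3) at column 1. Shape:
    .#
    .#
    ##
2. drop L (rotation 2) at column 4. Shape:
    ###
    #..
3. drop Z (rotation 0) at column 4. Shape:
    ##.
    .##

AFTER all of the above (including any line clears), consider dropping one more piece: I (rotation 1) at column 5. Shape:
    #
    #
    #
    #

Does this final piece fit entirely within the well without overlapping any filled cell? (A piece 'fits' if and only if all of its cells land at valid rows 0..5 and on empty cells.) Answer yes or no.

Answer: no

Derivation:
Drop 1: J rot3 at col 1 lands with bottom-row=0; cleared 0 line(s) (total 0); column heights now [0 1 3 0 0 0 0], max=3
Drop 2: L rot2 at col 4 lands with bottom-row=0; cleared 0 line(s) (total 0); column heights now [0 1 3 0 2 2 2], max=3
Drop 3: Z rot0 at col 4 lands with bottom-row=2; cleared 0 line(s) (total 0); column heights now [0 1 3 0 4 4 3], max=4
Test piece I rot1 at col 5 (width 1): heights before test = [0 1 3 0 4 4 3]; fits = False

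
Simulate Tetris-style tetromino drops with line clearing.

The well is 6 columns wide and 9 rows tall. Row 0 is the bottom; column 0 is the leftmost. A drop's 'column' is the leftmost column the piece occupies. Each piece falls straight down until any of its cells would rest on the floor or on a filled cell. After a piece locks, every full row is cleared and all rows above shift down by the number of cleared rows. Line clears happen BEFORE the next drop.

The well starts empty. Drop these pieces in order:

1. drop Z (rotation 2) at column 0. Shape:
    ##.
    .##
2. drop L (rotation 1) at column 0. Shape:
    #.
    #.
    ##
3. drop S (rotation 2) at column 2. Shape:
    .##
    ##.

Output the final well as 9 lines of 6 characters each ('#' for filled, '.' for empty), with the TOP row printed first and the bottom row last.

Answer: ......
......
......
......
#.....
#.....
##.##.
####..
.##...

Derivation:
Drop 1: Z rot2 at col 0 lands with bottom-row=0; cleared 0 line(s) (total 0); column heights now [2 2 1 0 0 0], max=2
Drop 2: L rot1 at col 0 lands with bottom-row=2; cleared 0 line(s) (total 0); column heights now [5 3 1 0 0 0], max=5
Drop 3: S rot2 at col 2 lands with bottom-row=1; cleared 0 line(s) (total 0); column heights now [5 3 2 3 3 0], max=5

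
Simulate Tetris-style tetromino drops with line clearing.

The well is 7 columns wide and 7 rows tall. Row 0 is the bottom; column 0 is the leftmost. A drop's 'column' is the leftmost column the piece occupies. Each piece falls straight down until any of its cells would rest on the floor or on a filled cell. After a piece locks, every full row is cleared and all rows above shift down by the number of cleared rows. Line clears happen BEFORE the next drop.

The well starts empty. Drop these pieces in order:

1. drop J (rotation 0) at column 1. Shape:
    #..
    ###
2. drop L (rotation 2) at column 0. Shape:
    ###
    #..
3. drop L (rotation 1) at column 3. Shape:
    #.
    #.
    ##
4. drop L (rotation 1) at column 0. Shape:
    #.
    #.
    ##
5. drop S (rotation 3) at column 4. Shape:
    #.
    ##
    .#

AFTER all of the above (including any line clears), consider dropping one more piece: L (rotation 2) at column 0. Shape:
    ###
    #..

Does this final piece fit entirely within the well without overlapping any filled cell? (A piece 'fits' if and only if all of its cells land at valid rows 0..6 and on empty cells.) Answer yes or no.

Answer: no

Derivation:
Drop 1: J rot0 at col 1 lands with bottom-row=0; cleared 0 line(s) (total 0); column heights now [0 2 1 1 0 0 0], max=2
Drop 2: L rot2 at col 0 lands with bottom-row=1; cleared 0 line(s) (total 0); column heights now [3 3 3 1 0 0 0], max=3
Drop 3: L rot1 at col 3 lands with bottom-row=1; cleared 0 line(s) (total 0); column heights now [3 3 3 4 2 0 0], max=4
Drop 4: L rot1 at col 0 lands with bottom-row=3; cleared 0 line(s) (total 0); column heights now [6 4 3 4 2 0 0], max=6
Drop 5: S rot3 at col 4 lands with bottom-row=1; cleared 0 line(s) (total 0); column heights now [6 4 3 4 4 3 0], max=6
Test piece L rot2 at col 0 (width 3): heights before test = [6 4 3 4 4 3 0]; fits = False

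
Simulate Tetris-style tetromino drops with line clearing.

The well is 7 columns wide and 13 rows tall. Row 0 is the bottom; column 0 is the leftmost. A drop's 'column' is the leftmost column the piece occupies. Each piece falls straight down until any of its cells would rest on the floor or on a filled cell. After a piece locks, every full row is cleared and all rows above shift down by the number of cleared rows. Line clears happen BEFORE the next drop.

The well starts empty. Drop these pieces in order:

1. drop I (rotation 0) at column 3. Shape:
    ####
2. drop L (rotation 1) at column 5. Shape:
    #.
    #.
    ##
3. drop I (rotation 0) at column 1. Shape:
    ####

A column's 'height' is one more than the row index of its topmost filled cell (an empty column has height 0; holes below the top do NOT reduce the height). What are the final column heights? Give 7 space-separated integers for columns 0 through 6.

Answer: 0 2 2 2 2 4 2

Derivation:
Drop 1: I rot0 at col 3 lands with bottom-row=0; cleared 0 line(s) (total 0); column heights now [0 0 0 1 1 1 1], max=1
Drop 2: L rot1 at col 5 lands with bottom-row=1; cleared 0 line(s) (total 0); column heights now [0 0 0 1 1 4 2], max=4
Drop 3: I rot0 at col 1 lands with bottom-row=1; cleared 0 line(s) (total 0); column heights now [0 2 2 2 2 4 2], max=4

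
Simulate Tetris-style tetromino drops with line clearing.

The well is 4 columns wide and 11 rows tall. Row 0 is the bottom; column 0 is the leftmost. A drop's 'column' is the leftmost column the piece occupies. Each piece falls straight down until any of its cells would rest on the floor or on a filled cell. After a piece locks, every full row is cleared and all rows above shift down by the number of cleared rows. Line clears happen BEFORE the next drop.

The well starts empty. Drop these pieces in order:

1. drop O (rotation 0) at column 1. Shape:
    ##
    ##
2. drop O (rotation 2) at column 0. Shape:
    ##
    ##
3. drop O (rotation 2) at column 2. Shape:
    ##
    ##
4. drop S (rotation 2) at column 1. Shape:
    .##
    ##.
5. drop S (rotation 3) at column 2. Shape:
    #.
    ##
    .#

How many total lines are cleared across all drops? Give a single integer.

Drop 1: O rot0 at col 1 lands with bottom-row=0; cleared 0 line(s) (total 0); column heights now [0 2 2 0], max=2
Drop 2: O rot2 at col 0 lands with bottom-row=2; cleared 0 line(s) (total 0); column heights now [4 4 2 0], max=4
Drop 3: O rot2 at col 2 lands with bottom-row=2; cleared 2 line(s) (total 2); column heights now [0 2 2 0], max=2
Drop 4: S rot2 at col 1 lands with bottom-row=2; cleared 0 line(s) (total 2); column heights now [0 3 4 4], max=4
Drop 5: S rot3 at col 2 lands with bottom-row=4; cleared 0 line(s) (total 2); column heights now [0 3 7 6], max=7

Answer: 2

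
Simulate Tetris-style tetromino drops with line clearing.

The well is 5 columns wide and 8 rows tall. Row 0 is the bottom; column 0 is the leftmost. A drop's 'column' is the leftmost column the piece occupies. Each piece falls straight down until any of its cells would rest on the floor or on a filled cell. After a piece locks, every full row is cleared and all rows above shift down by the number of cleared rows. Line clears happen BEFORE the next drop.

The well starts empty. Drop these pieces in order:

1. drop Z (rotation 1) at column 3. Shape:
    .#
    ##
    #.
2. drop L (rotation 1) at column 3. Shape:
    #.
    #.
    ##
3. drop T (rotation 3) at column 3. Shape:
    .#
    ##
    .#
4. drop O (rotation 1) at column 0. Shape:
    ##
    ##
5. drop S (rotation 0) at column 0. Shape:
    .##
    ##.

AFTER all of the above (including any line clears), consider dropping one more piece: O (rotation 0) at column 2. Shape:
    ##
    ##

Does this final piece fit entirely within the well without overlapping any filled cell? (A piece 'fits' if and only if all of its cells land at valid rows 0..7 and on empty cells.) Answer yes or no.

Drop 1: Z rot1 at col 3 lands with bottom-row=0; cleared 0 line(s) (total 0); column heights now [0 0 0 2 3], max=3
Drop 2: L rot1 at col 3 lands with bottom-row=3; cleared 0 line(s) (total 0); column heights now [0 0 0 6 4], max=6
Drop 3: T rot3 at col 3 lands with bottom-row=5; cleared 0 line(s) (total 0); column heights now [0 0 0 7 8], max=8
Drop 4: O rot1 at col 0 lands with bottom-row=0; cleared 0 line(s) (total 0); column heights now [2 2 0 7 8], max=8
Drop 5: S rot0 at col 0 lands with bottom-row=2; cleared 0 line(s) (total 0); column heights now [3 4 4 7 8], max=8
Test piece O rot0 at col 2 (width 2): heights before test = [3 4 4 7 8]; fits = False

Answer: no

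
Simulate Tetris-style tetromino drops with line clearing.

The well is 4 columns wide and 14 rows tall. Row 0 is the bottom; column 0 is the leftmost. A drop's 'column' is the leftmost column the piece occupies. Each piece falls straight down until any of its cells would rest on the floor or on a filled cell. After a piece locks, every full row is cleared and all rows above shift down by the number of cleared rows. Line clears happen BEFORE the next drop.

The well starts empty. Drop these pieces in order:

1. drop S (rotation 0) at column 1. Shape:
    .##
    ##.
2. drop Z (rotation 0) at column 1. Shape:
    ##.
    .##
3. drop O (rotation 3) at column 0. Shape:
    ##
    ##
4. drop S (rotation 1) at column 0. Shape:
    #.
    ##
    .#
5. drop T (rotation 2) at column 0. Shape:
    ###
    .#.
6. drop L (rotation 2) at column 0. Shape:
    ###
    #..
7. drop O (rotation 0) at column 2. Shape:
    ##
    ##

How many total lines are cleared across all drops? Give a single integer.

Drop 1: S rot0 at col 1 lands with bottom-row=0; cleared 0 line(s) (total 0); column heights now [0 1 2 2], max=2
Drop 2: Z rot0 at col 1 lands with bottom-row=2; cleared 0 line(s) (total 0); column heights now [0 4 4 3], max=4
Drop 3: O rot3 at col 0 lands with bottom-row=4; cleared 0 line(s) (total 0); column heights now [6 6 4 3], max=6
Drop 4: S rot1 at col 0 lands with bottom-row=6; cleared 0 line(s) (total 0); column heights now [9 8 4 3], max=9
Drop 5: T rot2 at col 0 lands with bottom-row=8; cleared 0 line(s) (total 0); column heights now [10 10 10 3], max=10
Drop 6: L rot2 at col 0 lands with bottom-row=10; cleared 0 line(s) (total 0); column heights now [12 12 12 3], max=12
Drop 7: O rot0 at col 2 lands with bottom-row=12; cleared 0 line(s) (total 0); column heights now [12 12 14 14], max=14

Answer: 0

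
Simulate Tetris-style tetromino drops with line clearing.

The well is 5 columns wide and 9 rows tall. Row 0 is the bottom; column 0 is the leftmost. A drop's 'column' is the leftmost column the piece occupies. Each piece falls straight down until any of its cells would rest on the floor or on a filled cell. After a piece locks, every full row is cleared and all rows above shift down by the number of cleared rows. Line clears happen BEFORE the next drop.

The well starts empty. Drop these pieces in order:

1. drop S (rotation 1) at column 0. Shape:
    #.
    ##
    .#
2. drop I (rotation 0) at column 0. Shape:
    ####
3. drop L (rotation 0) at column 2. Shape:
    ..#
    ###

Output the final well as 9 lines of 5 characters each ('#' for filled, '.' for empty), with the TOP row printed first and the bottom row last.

Drop 1: S rot1 at col 0 lands with bottom-row=0; cleared 0 line(s) (total 0); column heights now [3 2 0 0 0], max=3
Drop 2: I rot0 at col 0 lands with bottom-row=3; cleared 0 line(s) (total 0); column heights now [4 4 4 4 0], max=4
Drop 3: L rot0 at col 2 lands with bottom-row=4; cleared 0 line(s) (total 0); column heights now [4 4 5 5 6], max=6

Answer: .....
.....
.....
....#
..###
####.
#....
##...
.#...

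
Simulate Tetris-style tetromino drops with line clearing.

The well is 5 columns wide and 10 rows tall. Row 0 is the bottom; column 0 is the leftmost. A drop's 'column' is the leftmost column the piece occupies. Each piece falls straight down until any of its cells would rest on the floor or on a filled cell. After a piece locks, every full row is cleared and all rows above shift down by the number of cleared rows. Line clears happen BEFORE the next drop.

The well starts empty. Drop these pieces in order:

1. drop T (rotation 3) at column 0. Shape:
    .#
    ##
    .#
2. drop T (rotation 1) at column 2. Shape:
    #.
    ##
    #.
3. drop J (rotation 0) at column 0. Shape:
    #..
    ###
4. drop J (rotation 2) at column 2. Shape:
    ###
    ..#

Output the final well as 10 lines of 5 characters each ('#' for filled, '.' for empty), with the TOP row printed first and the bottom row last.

Drop 1: T rot3 at col 0 lands with bottom-row=0; cleared 0 line(s) (total 0); column heights now [2 3 0 0 0], max=3
Drop 2: T rot1 at col 2 lands with bottom-row=0; cleared 0 line(s) (total 0); column heights now [2 3 3 2 0], max=3
Drop 3: J rot0 at col 0 lands with bottom-row=3; cleared 0 line(s) (total 0); column heights now [5 4 4 2 0], max=5
Drop 4: J rot2 at col 2 lands with bottom-row=3; cleared 0 line(s) (total 0); column heights now [5 4 5 5 5], max=5

Answer: .....
.....
.....
.....
.....
#.###
###.#
.##..
####.
.##..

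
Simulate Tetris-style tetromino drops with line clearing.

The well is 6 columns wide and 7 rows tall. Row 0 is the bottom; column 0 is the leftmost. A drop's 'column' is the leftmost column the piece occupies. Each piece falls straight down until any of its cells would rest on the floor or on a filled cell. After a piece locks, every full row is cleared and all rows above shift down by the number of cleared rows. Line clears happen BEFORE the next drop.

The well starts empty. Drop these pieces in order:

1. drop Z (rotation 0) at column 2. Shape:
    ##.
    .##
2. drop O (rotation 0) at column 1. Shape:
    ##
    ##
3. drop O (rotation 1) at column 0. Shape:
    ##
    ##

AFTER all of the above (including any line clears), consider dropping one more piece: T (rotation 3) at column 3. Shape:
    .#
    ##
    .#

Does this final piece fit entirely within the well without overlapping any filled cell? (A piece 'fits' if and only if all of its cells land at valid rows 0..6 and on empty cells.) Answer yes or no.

Drop 1: Z rot0 at col 2 lands with bottom-row=0; cleared 0 line(s) (total 0); column heights now [0 0 2 2 1 0], max=2
Drop 2: O rot0 at col 1 lands with bottom-row=2; cleared 0 line(s) (total 0); column heights now [0 4 4 2 1 0], max=4
Drop 3: O rot1 at col 0 lands with bottom-row=4; cleared 0 line(s) (total 0); column heights now [6 6 4 2 1 0], max=6
Test piece T rot3 at col 3 (width 2): heights before test = [6 6 4 2 1 0]; fits = True

Answer: yes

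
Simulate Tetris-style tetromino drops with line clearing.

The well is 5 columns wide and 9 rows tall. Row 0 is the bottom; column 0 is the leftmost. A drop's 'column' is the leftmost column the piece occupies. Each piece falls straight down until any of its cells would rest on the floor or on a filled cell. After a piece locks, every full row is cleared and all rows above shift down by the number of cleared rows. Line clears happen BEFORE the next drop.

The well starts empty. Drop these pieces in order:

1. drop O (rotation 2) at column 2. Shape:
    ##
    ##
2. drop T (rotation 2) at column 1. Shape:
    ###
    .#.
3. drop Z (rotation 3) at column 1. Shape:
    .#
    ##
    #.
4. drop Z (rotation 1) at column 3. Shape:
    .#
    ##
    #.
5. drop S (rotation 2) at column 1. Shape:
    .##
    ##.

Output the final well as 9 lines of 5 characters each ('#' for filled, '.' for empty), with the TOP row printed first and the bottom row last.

Drop 1: O rot2 at col 2 lands with bottom-row=0; cleared 0 line(s) (total 0); column heights now [0 0 2 2 0], max=2
Drop 2: T rot2 at col 1 lands with bottom-row=2; cleared 0 line(s) (total 0); column heights now [0 4 4 4 0], max=4
Drop 3: Z rot3 at col 1 lands with bottom-row=4; cleared 0 line(s) (total 0); column heights now [0 6 7 4 0], max=7
Drop 4: Z rot1 at col 3 lands with bottom-row=4; cleared 0 line(s) (total 0); column heights now [0 6 7 6 7], max=7
Drop 5: S rot2 at col 1 lands with bottom-row=7; cleared 0 line(s) (total 0); column heights now [0 8 9 9 7], max=9

Answer: ..##.
.##..
..#.#
.####
.#.#.
.###.
..#..
..##.
..##.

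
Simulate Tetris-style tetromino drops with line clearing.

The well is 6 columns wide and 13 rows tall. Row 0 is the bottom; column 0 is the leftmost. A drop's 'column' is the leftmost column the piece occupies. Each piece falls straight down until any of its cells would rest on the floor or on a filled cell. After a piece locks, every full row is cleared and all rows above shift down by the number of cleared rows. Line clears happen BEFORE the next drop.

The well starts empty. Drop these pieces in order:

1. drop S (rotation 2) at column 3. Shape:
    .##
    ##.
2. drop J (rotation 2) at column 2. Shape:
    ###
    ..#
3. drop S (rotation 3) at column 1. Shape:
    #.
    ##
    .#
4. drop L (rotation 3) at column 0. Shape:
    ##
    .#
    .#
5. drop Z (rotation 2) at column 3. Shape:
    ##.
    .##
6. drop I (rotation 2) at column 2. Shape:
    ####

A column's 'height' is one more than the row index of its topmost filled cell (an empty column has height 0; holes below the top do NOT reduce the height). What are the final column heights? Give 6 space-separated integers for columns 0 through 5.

Drop 1: S rot2 at col 3 lands with bottom-row=0; cleared 0 line(s) (total 0); column heights now [0 0 0 1 2 2], max=2
Drop 2: J rot2 at col 2 lands with bottom-row=2; cleared 0 line(s) (total 0); column heights now [0 0 4 4 4 2], max=4
Drop 3: S rot3 at col 1 lands with bottom-row=4; cleared 0 line(s) (total 0); column heights now [0 7 6 4 4 2], max=7
Drop 4: L rot3 at col 0 lands with bottom-row=7; cleared 0 line(s) (total 0); column heights now [10 10 6 4 4 2], max=10
Drop 5: Z rot2 at col 3 lands with bottom-row=4; cleared 0 line(s) (total 0); column heights now [10 10 6 6 6 5], max=10
Drop 6: I rot2 at col 2 lands with bottom-row=6; cleared 0 line(s) (total 0); column heights now [10 10 7 7 7 7], max=10

Answer: 10 10 7 7 7 7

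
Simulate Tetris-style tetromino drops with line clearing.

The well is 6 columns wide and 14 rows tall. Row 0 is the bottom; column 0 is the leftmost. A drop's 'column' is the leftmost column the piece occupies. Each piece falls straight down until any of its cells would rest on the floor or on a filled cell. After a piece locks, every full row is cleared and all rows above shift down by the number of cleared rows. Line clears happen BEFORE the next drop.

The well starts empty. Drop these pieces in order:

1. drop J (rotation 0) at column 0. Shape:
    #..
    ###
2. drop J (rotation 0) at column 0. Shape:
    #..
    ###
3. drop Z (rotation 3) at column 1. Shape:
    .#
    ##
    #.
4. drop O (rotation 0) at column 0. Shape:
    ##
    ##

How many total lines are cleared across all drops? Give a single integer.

Answer: 0

Derivation:
Drop 1: J rot0 at col 0 lands with bottom-row=0; cleared 0 line(s) (total 0); column heights now [2 1 1 0 0 0], max=2
Drop 2: J rot0 at col 0 lands with bottom-row=2; cleared 0 line(s) (total 0); column heights now [4 3 3 0 0 0], max=4
Drop 3: Z rot3 at col 1 lands with bottom-row=3; cleared 0 line(s) (total 0); column heights now [4 5 6 0 0 0], max=6
Drop 4: O rot0 at col 0 lands with bottom-row=5; cleared 0 line(s) (total 0); column heights now [7 7 6 0 0 0], max=7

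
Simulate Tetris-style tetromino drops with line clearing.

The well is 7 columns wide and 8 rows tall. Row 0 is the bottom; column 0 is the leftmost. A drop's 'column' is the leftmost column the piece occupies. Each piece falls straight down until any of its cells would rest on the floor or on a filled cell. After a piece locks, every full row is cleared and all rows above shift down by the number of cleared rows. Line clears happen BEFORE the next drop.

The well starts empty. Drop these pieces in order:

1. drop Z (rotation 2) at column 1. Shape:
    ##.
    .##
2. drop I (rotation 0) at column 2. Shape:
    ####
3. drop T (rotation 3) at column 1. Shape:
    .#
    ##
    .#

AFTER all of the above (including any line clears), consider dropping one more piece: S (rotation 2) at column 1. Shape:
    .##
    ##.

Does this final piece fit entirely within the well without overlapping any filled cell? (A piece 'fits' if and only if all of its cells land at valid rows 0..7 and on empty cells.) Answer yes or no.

Answer: yes

Derivation:
Drop 1: Z rot2 at col 1 lands with bottom-row=0; cleared 0 line(s) (total 0); column heights now [0 2 2 1 0 0 0], max=2
Drop 2: I rot0 at col 2 lands with bottom-row=2; cleared 0 line(s) (total 0); column heights now [0 2 3 3 3 3 0], max=3
Drop 3: T rot3 at col 1 lands with bottom-row=3; cleared 0 line(s) (total 0); column heights now [0 5 6 3 3 3 0], max=6
Test piece S rot2 at col 1 (width 3): heights before test = [0 5 6 3 3 3 0]; fits = True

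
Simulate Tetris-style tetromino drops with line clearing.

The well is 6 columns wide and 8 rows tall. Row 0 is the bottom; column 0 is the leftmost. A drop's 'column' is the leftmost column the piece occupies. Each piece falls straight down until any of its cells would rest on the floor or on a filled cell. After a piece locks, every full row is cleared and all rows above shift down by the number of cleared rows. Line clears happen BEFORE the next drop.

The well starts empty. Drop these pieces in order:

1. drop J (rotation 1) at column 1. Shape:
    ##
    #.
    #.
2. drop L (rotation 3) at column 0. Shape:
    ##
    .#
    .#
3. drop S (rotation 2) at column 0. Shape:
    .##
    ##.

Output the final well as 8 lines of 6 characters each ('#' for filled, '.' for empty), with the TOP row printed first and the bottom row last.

Drop 1: J rot1 at col 1 lands with bottom-row=0; cleared 0 line(s) (total 0); column heights now [0 3 3 0 0 0], max=3
Drop 2: L rot3 at col 0 lands with bottom-row=3; cleared 0 line(s) (total 0); column heights now [6 6 3 0 0 0], max=6
Drop 3: S rot2 at col 0 lands with bottom-row=6; cleared 0 line(s) (total 0); column heights now [7 8 8 0 0 0], max=8

Answer: .##...
##....
##....
.#....
.#....
.##...
.#....
.#....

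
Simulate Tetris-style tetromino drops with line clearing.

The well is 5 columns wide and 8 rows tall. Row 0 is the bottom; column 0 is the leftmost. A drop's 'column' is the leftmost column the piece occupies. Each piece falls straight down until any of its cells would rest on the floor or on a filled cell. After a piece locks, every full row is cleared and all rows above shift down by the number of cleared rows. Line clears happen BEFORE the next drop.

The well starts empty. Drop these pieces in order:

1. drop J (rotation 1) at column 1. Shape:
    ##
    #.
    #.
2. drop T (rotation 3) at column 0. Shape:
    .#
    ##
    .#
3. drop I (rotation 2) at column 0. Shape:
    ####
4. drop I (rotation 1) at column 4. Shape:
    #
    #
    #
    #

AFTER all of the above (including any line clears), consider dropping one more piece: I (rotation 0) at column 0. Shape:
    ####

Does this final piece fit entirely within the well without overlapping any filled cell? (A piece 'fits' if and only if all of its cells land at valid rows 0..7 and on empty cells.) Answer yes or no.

Answer: yes

Derivation:
Drop 1: J rot1 at col 1 lands with bottom-row=0; cleared 0 line(s) (total 0); column heights now [0 3 3 0 0], max=3
Drop 2: T rot3 at col 0 lands with bottom-row=3; cleared 0 line(s) (total 0); column heights now [5 6 3 0 0], max=6
Drop 3: I rot2 at col 0 lands with bottom-row=6; cleared 0 line(s) (total 0); column heights now [7 7 7 7 0], max=7
Drop 4: I rot1 at col 4 lands with bottom-row=0; cleared 0 line(s) (total 0); column heights now [7 7 7 7 4], max=7
Test piece I rot0 at col 0 (width 4): heights before test = [7 7 7 7 4]; fits = True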